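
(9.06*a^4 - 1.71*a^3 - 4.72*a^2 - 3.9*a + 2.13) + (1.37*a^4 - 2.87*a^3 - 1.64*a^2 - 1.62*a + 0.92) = 10.43*a^4 - 4.58*a^3 - 6.36*a^2 - 5.52*a + 3.05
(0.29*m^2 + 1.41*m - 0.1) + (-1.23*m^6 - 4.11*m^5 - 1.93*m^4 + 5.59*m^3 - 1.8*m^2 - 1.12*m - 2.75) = -1.23*m^6 - 4.11*m^5 - 1.93*m^4 + 5.59*m^3 - 1.51*m^2 + 0.29*m - 2.85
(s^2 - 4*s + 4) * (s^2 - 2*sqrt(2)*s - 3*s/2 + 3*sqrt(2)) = s^4 - 11*s^3/2 - 2*sqrt(2)*s^3 + 10*s^2 + 11*sqrt(2)*s^2 - 20*sqrt(2)*s - 6*s + 12*sqrt(2)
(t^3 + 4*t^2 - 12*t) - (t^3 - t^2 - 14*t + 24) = 5*t^2 + 2*t - 24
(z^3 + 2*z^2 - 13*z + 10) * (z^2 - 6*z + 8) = z^5 - 4*z^4 - 17*z^3 + 104*z^2 - 164*z + 80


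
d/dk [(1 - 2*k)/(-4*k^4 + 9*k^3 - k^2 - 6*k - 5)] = (8*k^4 - 18*k^3 + 2*k^2 + 12*k - (2*k - 1)*(16*k^3 - 27*k^2 + 2*k + 6) + 10)/(4*k^4 - 9*k^3 + k^2 + 6*k + 5)^2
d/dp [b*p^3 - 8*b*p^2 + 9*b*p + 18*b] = b*(3*p^2 - 16*p + 9)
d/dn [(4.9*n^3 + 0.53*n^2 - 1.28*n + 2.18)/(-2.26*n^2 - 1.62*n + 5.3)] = (-11.074*n^4 - 15.876*n^3 + 74.1586*n^2 + 15.4716*n - 3.2524)/(5.1076*n^4 + 7.3224*n^3 - 21.3316*n^2 - 17.172*n + 28.09)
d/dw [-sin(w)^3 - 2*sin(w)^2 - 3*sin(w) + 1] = (-4*sin(w) + 3*cos(w)^2 - 6)*cos(w)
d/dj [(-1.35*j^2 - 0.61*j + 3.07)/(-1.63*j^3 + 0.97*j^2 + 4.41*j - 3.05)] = (-2.2005*j^4 - 1.9886*j^3 + 9.6505*j^2 + 2.2792*j - 11.6782)/(2.6569*j^6 - 3.1622*j^5 - 13.4357*j^4 + 18.4984*j^3 + 13.5311*j^2 - 26.901*j + 9.3025)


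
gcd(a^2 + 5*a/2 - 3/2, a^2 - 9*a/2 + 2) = a - 1/2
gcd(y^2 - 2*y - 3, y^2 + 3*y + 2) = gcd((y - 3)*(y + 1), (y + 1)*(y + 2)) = y + 1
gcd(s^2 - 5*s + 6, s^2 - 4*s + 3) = s - 3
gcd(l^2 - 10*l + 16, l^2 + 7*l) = 1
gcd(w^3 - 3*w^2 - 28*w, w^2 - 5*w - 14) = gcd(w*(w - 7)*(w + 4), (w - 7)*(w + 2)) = w - 7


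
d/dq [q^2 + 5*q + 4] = 2*q + 5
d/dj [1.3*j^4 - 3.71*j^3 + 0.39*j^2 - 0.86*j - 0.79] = 5.2*j^3 - 11.13*j^2 + 0.78*j - 0.86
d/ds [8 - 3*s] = -3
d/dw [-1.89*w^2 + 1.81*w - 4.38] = 1.81 - 3.78*w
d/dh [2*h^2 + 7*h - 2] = 4*h + 7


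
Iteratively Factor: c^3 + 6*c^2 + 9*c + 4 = (c + 4)*(c^2 + 2*c + 1) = (c + 1)*(c + 4)*(c + 1)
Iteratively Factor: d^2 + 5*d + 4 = (d + 1)*(d + 4)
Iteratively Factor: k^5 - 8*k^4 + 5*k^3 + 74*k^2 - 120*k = (k + 3)*(k^4 - 11*k^3 + 38*k^2 - 40*k) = (k - 4)*(k + 3)*(k^3 - 7*k^2 + 10*k) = k*(k - 4)*(k + 3)*(k^2 - 7*k + 10) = k*(k - 5)*(k - 4)*(k + 3)*(k - 2)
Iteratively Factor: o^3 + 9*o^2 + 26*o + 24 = (o + 2)*(o^2 + 7*o + 12) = (o + 2)*(o + 4)*(o + 3)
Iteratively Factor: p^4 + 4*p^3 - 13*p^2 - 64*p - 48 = (p + 3)*(p^3 + p^2 - 16*p - 16) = (p + 3)*(p + 4)*(p^2 - 3*p - 4) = (p - 4)*(p + 3)*(p + 4)*(p + 1)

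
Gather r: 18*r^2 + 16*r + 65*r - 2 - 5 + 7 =18*r^2 + 81*r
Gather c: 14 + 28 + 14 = 56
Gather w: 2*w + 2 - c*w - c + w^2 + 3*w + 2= -c + w^2 + w*(5 - c) + 4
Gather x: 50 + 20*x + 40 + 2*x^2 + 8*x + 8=2*x^2 + 28*x + 98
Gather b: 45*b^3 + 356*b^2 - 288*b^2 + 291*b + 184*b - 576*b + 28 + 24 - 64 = 45*b^3 + 68*b^2 - 101*b - 12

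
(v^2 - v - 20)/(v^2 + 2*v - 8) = (v - 5)/(v - 2)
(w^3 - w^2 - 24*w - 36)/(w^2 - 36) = (w^2 + 5*w + 6)/(w + 6)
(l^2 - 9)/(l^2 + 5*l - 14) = (l^2 - 9)/(l^2 + 5*l - 14)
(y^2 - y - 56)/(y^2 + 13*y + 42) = (y - 8)/(y + 6)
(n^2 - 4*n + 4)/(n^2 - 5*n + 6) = (n - 2)/(n - 3)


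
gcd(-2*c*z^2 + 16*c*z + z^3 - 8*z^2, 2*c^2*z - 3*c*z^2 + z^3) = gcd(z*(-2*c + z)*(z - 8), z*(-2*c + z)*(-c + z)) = -2*c*z + z^2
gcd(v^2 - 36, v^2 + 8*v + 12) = v + 6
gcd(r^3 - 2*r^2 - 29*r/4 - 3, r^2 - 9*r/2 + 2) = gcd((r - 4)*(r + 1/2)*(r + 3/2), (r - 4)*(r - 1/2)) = r - 4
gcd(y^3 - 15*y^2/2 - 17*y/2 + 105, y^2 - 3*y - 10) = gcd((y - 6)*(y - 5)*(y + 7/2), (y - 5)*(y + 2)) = y - 5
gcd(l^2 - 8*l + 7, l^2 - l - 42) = l - 7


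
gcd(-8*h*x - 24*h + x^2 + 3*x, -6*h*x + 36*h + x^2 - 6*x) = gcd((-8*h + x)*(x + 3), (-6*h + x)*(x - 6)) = 1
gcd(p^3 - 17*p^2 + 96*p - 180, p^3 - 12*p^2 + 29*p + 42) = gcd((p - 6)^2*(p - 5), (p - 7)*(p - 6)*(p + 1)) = p - 6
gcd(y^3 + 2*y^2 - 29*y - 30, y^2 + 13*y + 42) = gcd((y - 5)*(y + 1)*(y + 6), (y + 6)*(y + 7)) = y + 6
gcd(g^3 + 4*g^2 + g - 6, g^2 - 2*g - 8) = g + 2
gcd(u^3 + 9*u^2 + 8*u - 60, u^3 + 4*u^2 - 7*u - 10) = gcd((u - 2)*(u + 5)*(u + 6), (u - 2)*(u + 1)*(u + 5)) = u^2 + 3*u - 10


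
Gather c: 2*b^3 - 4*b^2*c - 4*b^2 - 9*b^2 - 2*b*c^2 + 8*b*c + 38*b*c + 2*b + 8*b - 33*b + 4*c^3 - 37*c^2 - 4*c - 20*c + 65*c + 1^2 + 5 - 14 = 2*b^3 - 13*b^2 - 23*b + 4*c^3 + c^2*(-2*b - 37) + c*(-4*b^2 + 46*b + 41) - 8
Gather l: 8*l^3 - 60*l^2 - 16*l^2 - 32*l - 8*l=8*l^3 - 76*l^2 - 40*l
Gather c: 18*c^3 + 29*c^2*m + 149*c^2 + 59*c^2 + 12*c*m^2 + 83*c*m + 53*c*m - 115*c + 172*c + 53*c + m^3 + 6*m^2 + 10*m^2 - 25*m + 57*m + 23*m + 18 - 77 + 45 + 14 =18*c^3 + c^2*(29*m + 208) + c*(12*m^2 + 136*m + 110) + m^3 + 16*m^2 + 55*m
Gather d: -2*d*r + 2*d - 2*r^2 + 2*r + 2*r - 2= d*(2 - 2*r) - 2*r^2 + 4*r - 2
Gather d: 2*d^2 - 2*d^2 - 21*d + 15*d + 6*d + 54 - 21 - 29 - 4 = 0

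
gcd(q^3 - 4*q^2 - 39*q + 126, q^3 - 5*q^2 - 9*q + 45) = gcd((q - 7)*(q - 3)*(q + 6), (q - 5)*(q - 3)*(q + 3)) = q - 3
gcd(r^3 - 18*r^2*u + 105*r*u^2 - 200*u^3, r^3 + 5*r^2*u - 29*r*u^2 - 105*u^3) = r - 5*u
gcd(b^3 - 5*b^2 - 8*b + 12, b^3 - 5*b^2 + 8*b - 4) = b - 1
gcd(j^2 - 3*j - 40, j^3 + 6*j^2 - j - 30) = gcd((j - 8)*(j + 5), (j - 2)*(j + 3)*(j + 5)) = j + 5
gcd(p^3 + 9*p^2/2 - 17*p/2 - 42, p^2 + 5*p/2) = 1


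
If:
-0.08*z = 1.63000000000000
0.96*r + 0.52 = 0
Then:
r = -0.54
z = -20.38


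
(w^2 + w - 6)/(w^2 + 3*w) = (w - 2)/w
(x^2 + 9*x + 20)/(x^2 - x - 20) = (x + 5)/(x - 5)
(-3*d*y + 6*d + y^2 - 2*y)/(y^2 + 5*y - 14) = (-3*d + y)/(y + 7)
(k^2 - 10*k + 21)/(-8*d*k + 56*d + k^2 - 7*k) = (3 - k)/(8*d - k)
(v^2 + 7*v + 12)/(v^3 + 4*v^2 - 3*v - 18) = (v + 4)/(v^2 + v - 6)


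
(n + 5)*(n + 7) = n^2 + 12*n + 35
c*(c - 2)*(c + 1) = c^3 - c^2 - 2*c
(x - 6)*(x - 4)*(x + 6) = x^3 - 4*x^2 - 36*x + 144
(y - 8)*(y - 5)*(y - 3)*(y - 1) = y^4 - 17*y^3 + 95*y^2 - 199*y + 120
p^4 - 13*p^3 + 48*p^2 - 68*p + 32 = (p - 8)*(p - 2)^2*(p - 1)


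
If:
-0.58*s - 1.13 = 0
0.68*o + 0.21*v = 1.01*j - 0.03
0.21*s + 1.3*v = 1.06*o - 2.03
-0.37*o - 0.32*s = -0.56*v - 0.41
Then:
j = -3.49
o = -3.87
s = -1.95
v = -4.40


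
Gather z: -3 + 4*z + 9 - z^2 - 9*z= -z^2 - 5*z + 6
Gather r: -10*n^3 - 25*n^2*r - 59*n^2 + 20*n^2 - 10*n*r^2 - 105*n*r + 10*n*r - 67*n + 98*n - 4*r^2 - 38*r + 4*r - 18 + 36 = -10*n^3 - 39*n^2 + 31*n + r^2*(-10*n - 4) + r*(-25*n^2 - 95*n - 34) + 18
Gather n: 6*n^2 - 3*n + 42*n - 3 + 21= 6*n^2 + 39*n + 18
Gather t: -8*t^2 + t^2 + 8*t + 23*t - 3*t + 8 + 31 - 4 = -7*t^2 + 28*t + 35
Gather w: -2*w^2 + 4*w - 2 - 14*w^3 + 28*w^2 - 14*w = -14*w^3 + 26*w^2 - 10*w - 2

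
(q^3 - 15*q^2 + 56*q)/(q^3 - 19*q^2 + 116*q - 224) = q/(q - 4)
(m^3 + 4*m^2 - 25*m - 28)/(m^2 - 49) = (m^2 - 3*m - 4)/(m - 7)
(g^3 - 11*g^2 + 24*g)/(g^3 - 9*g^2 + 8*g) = (g - 3)/(g - 1)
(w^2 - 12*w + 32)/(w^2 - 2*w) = (w^2 - 12*w + 32)/(w*(w - 2))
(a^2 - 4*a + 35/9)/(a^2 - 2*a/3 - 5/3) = (a - 7/3)/(a + 1)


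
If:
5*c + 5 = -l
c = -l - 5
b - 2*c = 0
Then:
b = 0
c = 0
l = -5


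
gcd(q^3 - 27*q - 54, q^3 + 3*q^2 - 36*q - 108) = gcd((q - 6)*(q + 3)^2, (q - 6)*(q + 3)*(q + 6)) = q^2 - 3*q - 18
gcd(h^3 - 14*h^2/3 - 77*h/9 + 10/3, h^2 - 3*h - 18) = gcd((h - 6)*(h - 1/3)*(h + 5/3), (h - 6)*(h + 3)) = h - 6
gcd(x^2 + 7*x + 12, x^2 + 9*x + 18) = x + 3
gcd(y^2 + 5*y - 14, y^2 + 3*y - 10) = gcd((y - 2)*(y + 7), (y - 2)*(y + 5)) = y - 2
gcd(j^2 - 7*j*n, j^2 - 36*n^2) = 1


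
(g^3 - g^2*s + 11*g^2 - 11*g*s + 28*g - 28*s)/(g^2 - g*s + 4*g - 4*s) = g + 7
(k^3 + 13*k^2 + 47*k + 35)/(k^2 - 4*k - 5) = (k^2 + 12*k + 35)/(k - 5)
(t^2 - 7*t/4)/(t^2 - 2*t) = (t - 7/4)/(t - 2)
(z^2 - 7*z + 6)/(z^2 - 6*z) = (z - 1)/z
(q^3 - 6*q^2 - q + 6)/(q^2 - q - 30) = (q^2 - 1)/(q + 5)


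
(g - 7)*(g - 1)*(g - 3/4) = g^3 - 35*g^2/4 + 13*g - 21/4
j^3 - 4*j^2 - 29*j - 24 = (j - 8)*(j + 1)*(j + 3)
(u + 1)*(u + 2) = u^2 + 3*u + 2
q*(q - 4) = q^2 - 4*q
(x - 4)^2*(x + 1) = x^3 - 7*x^2 + 8*x + 16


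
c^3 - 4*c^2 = c^2*(c - 4)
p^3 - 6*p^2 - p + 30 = (p - 5)*(p - 3)*(p + 2)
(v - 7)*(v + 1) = v^2 - 6*v - 7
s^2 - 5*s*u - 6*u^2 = (s - 6*u)*(s + u)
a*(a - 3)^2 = a^3 - 6*a^2 + 9*a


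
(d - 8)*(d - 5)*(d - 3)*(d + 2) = d^4 - 14*d^3 + 47*d^2 + 38*d - 240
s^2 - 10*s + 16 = (s - 8)*(s - 2)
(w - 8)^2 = w^2 - 16*w + 64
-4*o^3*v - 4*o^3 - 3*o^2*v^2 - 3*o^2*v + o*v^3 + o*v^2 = (-4*o + v)*(o + v)*(o*v + o)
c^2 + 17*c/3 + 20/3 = (c + 5/3)*(c + 4)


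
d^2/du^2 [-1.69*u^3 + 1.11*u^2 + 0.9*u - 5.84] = 2.22 - 10.14*u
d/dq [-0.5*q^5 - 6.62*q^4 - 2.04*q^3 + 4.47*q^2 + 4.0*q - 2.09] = -2.5*q^4 - 26.48*q^3 - 6.12*q^2 + 8.94*q + 4.0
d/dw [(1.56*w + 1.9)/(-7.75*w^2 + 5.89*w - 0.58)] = (12.09*w^2 + 29.45*w - 12.0958)/(60.0625*w^4 - 91.295*w^3 + 43.6821*w^2 - 6.8324*w + 0.3364)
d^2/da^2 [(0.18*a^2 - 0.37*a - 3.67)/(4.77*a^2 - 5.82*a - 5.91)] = (-6.843042*a^3 - 470.572902*a^2 + 548.722674*a - 417.51585)/(108.531333*a^6 - 397.265634*a^5 + 81.3051270000001*a^4 + 787.281876*a^3 - 100.736541*a^2 - 609.844626*a - 206.425071)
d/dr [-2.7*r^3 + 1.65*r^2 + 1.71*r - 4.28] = -8.1*r^2 + 3.3*r + 1.71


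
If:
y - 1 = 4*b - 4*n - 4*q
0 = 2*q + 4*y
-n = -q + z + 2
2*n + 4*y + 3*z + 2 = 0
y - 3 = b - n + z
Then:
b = -118/11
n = -82/11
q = -38/11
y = 19/11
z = 2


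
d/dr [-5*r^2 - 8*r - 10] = -10*r - 8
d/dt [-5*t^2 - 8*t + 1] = -10*t - 8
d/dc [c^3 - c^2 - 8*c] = 3*c^2 - 2*c - 8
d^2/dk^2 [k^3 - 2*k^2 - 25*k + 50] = 6*k - 4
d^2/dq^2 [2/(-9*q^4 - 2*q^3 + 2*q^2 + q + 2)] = 4*(2*(27*q^2 + 3*q - 1)*(-9*q^4 - 2*q^3 + 2*q^2 + q + 2) + (36*q^3 + 6*q^2 - 4*q - 1)^2)/(-9*q^4 - 2*q^3 + 2*q^2 + q + 2)^3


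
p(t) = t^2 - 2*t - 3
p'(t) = 2*t - 2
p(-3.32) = 14.66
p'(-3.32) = -8.64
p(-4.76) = 29.18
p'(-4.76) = -11.52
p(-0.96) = -0.16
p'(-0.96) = -3.92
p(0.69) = -3.90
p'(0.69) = -0.62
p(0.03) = -3.06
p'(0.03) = -1.94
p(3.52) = 2.35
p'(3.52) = 5.04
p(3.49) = 2.20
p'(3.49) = 4.98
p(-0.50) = -1.75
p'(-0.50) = -3.00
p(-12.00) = 165.00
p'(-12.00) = -26.00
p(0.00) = -3.00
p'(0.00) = -2.00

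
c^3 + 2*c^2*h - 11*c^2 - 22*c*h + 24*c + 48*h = (c - 8)*(c - 3)*(c + 2*h)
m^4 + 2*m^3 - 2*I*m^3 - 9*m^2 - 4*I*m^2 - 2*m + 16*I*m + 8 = (m - 2)*(m + 4)*(m - I)^2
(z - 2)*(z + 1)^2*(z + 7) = z^4 + 7*z^3 - 3*z^2 - 23*z - 14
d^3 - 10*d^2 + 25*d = d*(d - 5)^2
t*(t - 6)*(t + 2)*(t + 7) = t^4 + 3*t^3 - 40*t^2 - 84*t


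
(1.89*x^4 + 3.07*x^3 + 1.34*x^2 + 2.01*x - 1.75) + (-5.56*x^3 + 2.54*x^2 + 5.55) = 1.89*x^4 - 2.49*x^3 + 3.88*x^2 + 2.01*x + 3.8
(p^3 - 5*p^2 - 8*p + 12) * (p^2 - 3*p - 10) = p^5 - 8*p^4 - 3*p^3 + 86*p^2 + 44*p - 120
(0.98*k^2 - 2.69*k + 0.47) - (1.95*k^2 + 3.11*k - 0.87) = -0.97*k^2 - 5.8*k + 1.34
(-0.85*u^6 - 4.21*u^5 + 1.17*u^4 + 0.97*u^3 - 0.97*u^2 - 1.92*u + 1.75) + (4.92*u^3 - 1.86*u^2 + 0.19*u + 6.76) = -0.85*u^6 - 4.21*u^5 + 1.17*u^4 + 5.89*u^3 - 2.83*u^2 - 1.73*u + 8.51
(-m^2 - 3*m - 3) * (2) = -2*m^2 - 6*m - 6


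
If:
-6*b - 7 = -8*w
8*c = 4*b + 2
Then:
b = 4*w/3 - 7/6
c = 2*w/3 - 1/3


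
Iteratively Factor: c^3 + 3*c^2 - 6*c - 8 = (c - 2)*(c^2 + 5*c + 4) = (c - 2)*(c + 1)*(c + 4)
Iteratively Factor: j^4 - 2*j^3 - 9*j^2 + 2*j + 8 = (j - 4)*(j^3 + 2*j^2 - j - 2) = (j - 4)*(j + 2)*(j^2 - 1) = (j - 4)*(j + 1)*(j + 2)*(j - 1)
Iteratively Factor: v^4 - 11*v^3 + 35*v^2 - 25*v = (v - 5)*(v^3 - 6*v^2 + 5*v) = (v - 5)*(v - 1)*(v^2 - 5*v) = (v - 5)^2*(v - 1)*(v)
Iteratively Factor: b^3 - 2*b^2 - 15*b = (b - 5)*(b^2 + 3*b) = (b - 5)*(b + 3)*(b)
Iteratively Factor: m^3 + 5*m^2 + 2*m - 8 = (m - 1)*(m^2 + 6*m + 8) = (m - 1)*(m + 4)*(m + 2)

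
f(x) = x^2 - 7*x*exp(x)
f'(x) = -7*x*exp(x) + 2*x - 7*exp(x)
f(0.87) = -13.78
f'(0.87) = -29.50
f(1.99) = -97.95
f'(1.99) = -149.13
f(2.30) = -155.29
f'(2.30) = -225.80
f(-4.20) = 18.08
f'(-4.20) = -8.06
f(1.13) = -23.21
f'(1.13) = -43.90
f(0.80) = -11.82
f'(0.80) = -26.44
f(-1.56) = 4.73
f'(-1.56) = -2.30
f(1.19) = -25.97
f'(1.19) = -48.01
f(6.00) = -16908.01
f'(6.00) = -19756.01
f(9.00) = -510413.29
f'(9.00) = -567197.87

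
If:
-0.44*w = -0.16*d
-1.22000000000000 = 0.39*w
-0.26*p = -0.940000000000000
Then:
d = -8.60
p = 3.62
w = -3.13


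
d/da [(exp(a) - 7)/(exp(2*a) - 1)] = (-2*(exp(a) - 7)*exp(a) + exp(2*a) - 1)*exp(a)/(1 - exp(2*a))^2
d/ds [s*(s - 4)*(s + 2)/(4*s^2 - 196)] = (s^4 - 139*s^2 + 196*s + 392)/(4*(s^4 - 98*s^2 + 2401))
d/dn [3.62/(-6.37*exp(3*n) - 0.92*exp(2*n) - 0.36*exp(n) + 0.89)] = (69.1782*exp(2*n) + 6.6608*exp(n) + 1.3032)*exp(n)/(6.37*exp(3*n) + 0.92*exp(2*n) + 0.36*exp(n) - 0.89)^2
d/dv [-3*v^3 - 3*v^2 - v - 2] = -9*v^2 - 6*v - 1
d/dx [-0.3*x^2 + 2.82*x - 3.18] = 2.82 - 0.6*x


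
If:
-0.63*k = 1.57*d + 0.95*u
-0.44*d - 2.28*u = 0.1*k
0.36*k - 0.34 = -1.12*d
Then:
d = 1.25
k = -2.95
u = -0.11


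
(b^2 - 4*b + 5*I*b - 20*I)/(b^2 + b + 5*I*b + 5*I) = (b - 4)/(b + 1)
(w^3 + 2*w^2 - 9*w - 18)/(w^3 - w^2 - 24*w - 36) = (w - 3)/(w - 6)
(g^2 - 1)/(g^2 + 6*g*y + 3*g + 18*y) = (g^2 - 1)/(g^2 + 6*g*y + 3*g + 18*y)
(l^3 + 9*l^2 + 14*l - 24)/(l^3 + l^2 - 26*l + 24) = (l + 4)/(l - 4)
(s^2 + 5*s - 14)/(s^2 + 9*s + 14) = (s - 2)/(s + 2)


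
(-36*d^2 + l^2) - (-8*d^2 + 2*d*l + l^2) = -28*d^2 - 2*d*l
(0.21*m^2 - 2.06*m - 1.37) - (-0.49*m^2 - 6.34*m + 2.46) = 0.7*m^2 + 4.28*m - 3.83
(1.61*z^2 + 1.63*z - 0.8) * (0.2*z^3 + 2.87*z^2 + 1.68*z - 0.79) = 0.322*z^5 + 4.9467*z^4 + 7.2229*z^3 - 0.829500000000001*z^2 - 2.6317*z + 0.632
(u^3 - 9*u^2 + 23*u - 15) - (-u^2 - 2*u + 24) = u^3 - 8*u^2 + 25*u - 39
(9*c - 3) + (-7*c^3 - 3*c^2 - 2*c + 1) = -7*c^3 - 3*c^2 + 7*c - 2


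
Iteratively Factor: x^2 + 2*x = (x)*(x + 2)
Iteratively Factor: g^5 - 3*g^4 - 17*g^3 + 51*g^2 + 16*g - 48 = (g - 1)*(g^4 - 2*g^3 - 19*g^2 + 32*g + 48) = (g - 1)*(g + 1)*(g^3 - 3*g^2 - 16*g + 48) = (g - 4)*(g - 1)*(g + 1)*(g^2 + g - 12) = (g - 4)*(g - 1)*(g + 1)*(g + 4)*(g - 3)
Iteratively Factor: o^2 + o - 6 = (o - 2)*(o + 3)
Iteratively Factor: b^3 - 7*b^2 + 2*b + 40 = (b - 4)*(b^2 - 3*b - 10) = (b - 4)*(b + 2)*(b - 5)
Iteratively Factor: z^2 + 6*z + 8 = (z + 4)*(z + 2)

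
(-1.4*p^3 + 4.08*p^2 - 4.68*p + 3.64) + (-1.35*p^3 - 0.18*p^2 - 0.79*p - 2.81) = -2.75*p^3 + 3.9*p^2 - 5.47*p + 0.83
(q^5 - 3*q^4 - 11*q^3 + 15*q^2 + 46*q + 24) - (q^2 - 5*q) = q^5 - 3*q^4 - 11*q^3 + 14*q^2 + 51*q + 24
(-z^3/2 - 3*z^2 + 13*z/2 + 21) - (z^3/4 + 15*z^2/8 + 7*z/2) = -3*z^3/4 - 39*z^2/8 + 3*z + 21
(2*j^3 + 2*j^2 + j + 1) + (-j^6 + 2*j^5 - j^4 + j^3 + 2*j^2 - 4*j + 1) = -j^6 + 2*j^5 - j^4 + 3*j^3 + 4*j^2 - 3*j + 2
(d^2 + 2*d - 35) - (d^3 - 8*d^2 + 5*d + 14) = -d^3 + 9*d^2 - 3*d - 49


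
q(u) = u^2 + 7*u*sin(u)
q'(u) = 7*u*cos(u) + 2*u + 7*sin(u)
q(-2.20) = 17.29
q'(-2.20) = -1.00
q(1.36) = 11.16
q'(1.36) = 11.56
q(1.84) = 15.80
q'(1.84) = 7.00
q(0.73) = 3.94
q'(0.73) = 9.94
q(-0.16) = 0.20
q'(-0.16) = -2.54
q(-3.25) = 8.10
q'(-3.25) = 16.87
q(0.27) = 0.58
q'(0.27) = 4.23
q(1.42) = 11.84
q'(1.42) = 11.25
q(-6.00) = 24.26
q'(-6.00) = -50.37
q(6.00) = 24.26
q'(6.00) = 50.37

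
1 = 1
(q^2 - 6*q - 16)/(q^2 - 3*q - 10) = (q - 8)/(q - 5)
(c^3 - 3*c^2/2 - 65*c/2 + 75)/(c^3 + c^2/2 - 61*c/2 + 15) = (2*c - 5)/(2*c - 1)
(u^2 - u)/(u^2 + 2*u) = (u - 1)/(u + 2)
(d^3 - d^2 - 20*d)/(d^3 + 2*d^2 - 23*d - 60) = d/(d + 3)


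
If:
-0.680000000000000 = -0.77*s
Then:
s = 0.88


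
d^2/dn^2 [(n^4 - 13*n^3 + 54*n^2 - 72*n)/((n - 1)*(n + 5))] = 2*(n^6 + 12*n^5 + 33*n^4 - 721*n^3 + 1740*n^2 - 2055*n - 90)/(n^6 + 12*n^5 + 33*n^4 - 56*n^3 - 165*n^2 + 300*n - 125)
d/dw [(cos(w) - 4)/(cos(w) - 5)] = sin(w)/(cos(w) - 5)^2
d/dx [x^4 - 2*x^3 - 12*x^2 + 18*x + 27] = 4*x^3 - 6*x^2 - 24*x + 18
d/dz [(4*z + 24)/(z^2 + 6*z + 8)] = 4*(z^2 + 6*z - 2*(z + 3)*(z + 6) + 8)/(z^2 + 6*z + 8)^2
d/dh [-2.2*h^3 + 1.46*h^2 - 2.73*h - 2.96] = -6.6*h^2 + 2.92*h - 2.73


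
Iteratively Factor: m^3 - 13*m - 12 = (m + 1)*(m^2 - m - 12) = (m + 1)*(m + 3)*(m - 4)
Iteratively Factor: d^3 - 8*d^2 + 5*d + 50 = (d + 2)*(d^2 - 10*d + 25) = (d - 5)*(d + 2)*(d - 5)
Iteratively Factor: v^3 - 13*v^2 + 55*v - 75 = (v - 5)*(v^2 - 8*v + 15) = (v - 5)^2*(v - 3)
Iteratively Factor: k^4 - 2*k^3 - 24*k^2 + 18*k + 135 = (k + 3)*(k^3 - 5*k^2 - 9*k + 45) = (k + 3)^2*(k^2 - 8*k + 15) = (k - 5)*(k + 3)^2*(k - 3)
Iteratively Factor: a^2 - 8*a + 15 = (a - 5)*(a - 3)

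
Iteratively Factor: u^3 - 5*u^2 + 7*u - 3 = (u - 1)*(u^2 - 4*u + 3) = (u - 1)^2*(u - 3)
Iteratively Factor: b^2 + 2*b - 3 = (b - 1)*(b + 3)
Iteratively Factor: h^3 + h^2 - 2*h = (h + 2)*(h^2 - h) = h*(h + 2)*(h - 1)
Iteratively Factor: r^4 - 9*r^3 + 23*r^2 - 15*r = (r - 3)*(r^3 - 6*r^2 + 5*r) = r*(r - 3)*(r^2 - 6*r + 5) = r*(r - 5)*(r - 3)*(r - 1)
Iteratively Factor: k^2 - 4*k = (k - 4)*(k)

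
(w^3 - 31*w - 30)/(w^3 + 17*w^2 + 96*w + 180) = (w^2 - 5*w - 6)/(w^2 + 12*w + 36)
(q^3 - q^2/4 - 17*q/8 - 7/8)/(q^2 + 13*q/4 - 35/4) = (2*q^2 + 3*q + 1)/(2*(q + 5))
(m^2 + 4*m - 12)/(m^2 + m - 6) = (m + 6)/(m + 3)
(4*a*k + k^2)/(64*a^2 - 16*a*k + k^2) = k*(4*a + k)/(64*a^2 - 16*a*k + k^2)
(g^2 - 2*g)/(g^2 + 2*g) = (g - 2)/(g + 2)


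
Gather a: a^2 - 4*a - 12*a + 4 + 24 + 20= a^2 - 16*a + 48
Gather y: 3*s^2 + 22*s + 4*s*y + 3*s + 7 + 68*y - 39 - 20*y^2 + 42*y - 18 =3*s^2 + 25*s - 20*y^2 + y*(4*s + 110) - 50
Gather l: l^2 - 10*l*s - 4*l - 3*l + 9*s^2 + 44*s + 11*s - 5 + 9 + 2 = l^2 + l*(-10*s - 7) + 9*s^2 + 55*s + 6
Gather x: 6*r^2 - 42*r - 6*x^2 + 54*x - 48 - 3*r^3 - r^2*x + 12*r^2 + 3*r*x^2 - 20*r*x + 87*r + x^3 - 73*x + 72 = -3*r^3 + 18*r^2 + 45*r + x^3 + x^2*(3*r - 6) + x*(-r^2 - 20*r - 19) + 24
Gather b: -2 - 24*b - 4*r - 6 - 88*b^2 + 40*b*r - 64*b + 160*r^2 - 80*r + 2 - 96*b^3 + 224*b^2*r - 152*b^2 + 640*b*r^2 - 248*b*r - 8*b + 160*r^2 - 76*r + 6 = -96*b^3 + b^2*(224*r - 240) + b*(640*r^2 - 208*r - 96) + 320*r^2 - 160*r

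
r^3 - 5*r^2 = r^2*(r - 5)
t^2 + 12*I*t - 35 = (t + 5*I)*(t + 7*I)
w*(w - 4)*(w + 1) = w^3 - 3*w^2 - 4*w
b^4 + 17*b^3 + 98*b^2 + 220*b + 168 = (b + 2)^2*(b + 6)*(b + 7)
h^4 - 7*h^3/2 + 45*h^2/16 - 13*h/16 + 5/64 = (h - 5/2)*(h - 1/2)*(h - 1/4)^2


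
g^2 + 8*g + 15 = (g + 3)*(g + 5)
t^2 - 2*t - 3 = (t - 3)*(t + 1)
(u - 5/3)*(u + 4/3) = u^2 - u/3 - 20/9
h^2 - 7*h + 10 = (h - 5)*(h - 2)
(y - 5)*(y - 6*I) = y^2 - 5*y - 6*I*y + 30*I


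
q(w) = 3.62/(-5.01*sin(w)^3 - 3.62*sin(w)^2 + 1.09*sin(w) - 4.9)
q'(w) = 3.62*(15.03*sin(w)^2*cos(w) + 7.24*sin(w)*cos(w) - 1.09*cos(w))/(-5.01*sin(w)^3 - 3.62*sin(w)^2 + 1.09*sin(w) - 4.9)^2 = (54.4086*sin(w)^2 + 26.2088*sin(w) - 3.9458)*cos(w)/(5.01*sin(w)^3 + 3.62*sin(w)^2 - 1.09*sin(w) + 4.9)^2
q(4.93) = -0.76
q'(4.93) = 0.21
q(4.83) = -0.78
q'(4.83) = 0.13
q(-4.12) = -0.39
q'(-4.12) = -0.35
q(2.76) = -0.69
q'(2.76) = -0.45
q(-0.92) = -0.65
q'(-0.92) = 0.19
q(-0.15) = -0.71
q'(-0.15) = -0.25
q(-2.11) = -0.68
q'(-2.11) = -0.25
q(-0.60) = -0.63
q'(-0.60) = -0.03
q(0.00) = -0.74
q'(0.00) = -0.16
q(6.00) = -0.67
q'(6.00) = -0.23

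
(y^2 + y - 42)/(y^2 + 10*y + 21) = (y - 6)/(y + 3)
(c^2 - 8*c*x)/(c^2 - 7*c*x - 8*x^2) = c/(c + x)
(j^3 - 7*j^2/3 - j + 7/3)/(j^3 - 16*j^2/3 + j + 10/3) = (3*j^2 - 4*j - 7)/(3*j^2 - 13*j - 10)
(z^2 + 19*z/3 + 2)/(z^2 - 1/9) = 3*(z + 6)/(3*z - 1)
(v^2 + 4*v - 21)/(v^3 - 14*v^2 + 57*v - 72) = (v + 7)/(v^2 - 11*v + 24)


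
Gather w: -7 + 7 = 0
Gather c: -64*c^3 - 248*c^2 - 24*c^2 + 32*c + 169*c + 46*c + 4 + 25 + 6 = -64*c^3 - 272*c^2 + 247*c + 35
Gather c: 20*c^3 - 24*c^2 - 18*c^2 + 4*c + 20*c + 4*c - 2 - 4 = 20*c^3 - 42*c^2 + 28*c - 6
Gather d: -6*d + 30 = 30 - 6*d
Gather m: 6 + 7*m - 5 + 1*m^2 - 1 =m^2 + 7*m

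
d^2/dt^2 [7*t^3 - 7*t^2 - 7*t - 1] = 42*t - 14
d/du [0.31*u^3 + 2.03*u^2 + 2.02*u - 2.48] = 0.93*u^2 + 4.06*u + 2.02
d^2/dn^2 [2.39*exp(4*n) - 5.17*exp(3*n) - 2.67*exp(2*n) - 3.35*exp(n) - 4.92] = (38.24*exp(3*n) - 46.53*exp(2*n) - 10.68*exp(n) - 3.35)*exp(n)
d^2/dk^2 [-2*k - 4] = 0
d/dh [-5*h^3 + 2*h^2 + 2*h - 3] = -15*h^2 + 4*h + 2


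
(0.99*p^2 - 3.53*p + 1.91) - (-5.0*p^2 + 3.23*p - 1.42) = 5.99*p^2 - 6.76*p + 3.33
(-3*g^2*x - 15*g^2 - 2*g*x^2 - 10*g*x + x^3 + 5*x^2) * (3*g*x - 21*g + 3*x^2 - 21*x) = -9*g^3*x^2 + 18*g^3*x + 315*g^3 - 15*g^2*x^3 + 30*g^2*x^2 + 525*g^2*x - 3*g*x^4 + 6*g*x^3 + 105*g*x^2 + 3*x^5 - 6*x^4 - 105*x^3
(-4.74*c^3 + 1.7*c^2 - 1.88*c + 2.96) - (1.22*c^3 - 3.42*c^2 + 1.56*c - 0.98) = -5.96*c^3 + 5.12*c^2 - 3.44*c + 3.94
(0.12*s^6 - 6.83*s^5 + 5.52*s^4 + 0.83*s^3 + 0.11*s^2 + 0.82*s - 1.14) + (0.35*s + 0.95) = 0.12*s^6 - 6.83*s^5 + 5.52*s^4 + 0.83*s^3 + 0.11*s^2 + 1.17*s - 0.19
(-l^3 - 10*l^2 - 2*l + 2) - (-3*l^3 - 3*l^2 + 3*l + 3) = 2*l^3 - 7*l^2 - 5*l - 1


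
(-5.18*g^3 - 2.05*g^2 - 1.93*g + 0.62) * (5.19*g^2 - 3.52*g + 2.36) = -26.8842*g^5 + 7.5941*g^4 - 15.0255*g^3 + 5.1734*g^2 - 6.7372*g + 1.4632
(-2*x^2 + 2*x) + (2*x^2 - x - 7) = x - 7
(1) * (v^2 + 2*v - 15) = v^2 + 2*v - 15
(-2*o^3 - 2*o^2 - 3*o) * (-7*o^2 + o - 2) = 14*o^5 + 12*o^4 + 23*o^3 + o^2 + 6*o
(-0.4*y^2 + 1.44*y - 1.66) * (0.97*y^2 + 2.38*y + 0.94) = -0.388*y^4 + 0.4448*y^3 + 1.441*y^2 - 2.5972*y - 1.5604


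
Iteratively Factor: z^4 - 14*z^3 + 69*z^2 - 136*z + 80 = (z - 4)*(z^3 - 10*z^2 + 29*z - 20) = (z - 4)*(z - 1)*(z^2 - 9*z + 20) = (z - 4)^2*(z - 1)*(z - 5)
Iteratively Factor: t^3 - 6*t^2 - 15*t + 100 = (t - 5)*(t^2 - t - 20) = (t - 5)^2*(t + 4)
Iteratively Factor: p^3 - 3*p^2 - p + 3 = (p - 3)*(p^2 - 1) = (p - 3)*(p + 1)*(p - 1)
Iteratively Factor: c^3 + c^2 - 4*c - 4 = (c + 1)*(c^2 - 4) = (c - 2)*(c + 1)*(c + 2)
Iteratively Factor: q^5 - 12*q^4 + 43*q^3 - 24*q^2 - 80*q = (q)*(q^4 - 12*q^3 + 43*q^2 - 24*q - 80) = q*(q - 4)*(q^3 - 8*q^2 + 11*q + 20) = q*(q - 5)*(q - 4)*(q^2 - 3*q - 4) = q*(q - 5)*(q - 4)^2*(q + 1)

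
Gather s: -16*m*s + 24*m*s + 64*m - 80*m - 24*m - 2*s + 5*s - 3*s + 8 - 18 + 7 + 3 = 8*m*s - 40*m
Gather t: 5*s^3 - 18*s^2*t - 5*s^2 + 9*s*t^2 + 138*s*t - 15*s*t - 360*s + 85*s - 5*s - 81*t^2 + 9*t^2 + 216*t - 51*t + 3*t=5*s^3 - 5*s^2 - 280*s + t^2*(9*s - 72) + t*(-18*s^2 + 123*s + 168)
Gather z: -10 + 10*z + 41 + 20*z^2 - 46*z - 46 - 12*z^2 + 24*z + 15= 8*z^2 - 12*z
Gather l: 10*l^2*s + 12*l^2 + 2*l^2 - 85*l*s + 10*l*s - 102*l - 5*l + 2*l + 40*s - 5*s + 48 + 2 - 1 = l^2*(10*s + 14) + l*(-75*s - 105) + 35*s + 49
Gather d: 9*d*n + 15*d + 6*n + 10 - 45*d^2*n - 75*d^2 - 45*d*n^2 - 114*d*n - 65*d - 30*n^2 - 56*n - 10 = d^2*(-45*n - 75) + d*(-45*n^2 - 105*n - 50) - 30*n^2 - 50*n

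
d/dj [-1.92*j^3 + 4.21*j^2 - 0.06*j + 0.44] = -5.76*j^2 + 8.42*j - 0.06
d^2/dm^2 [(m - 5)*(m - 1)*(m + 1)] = 6*m - 10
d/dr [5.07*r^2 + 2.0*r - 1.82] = 10.14*r + 2.0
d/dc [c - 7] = 1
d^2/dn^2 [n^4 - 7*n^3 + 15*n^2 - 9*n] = 12*n^2 - 42*n + 30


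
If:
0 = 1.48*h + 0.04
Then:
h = -0.03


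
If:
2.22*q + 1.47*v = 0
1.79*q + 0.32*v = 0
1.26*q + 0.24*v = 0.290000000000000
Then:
No Solution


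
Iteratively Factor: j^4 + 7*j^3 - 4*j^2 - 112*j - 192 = (j + 4)*(j^3 + 3*j^2 - 16*j - 48) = (j - 4)*(j + 4)*(j^2 + 7*j + 12) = (j - 4)*(j + 4)^2*(j + 3)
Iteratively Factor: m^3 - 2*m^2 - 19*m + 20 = (m - 1)*(m^2 - m - 20) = (m - 1)*(m + 4)*(m - 5)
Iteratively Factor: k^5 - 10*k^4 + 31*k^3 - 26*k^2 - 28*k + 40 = (k + 1)*(k^4 - 11*k^3 + 42*k^2 - 68*k + 40) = (k - 5)*(k + 1)*(k^3 - 6*k^2 + 12*k - 8) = (k - 5)*(k - 2)*(k + 1)*(k^2 - 4*k + 4) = (k - 5)*(k - 2)^2*(k + 1)*(k - 2)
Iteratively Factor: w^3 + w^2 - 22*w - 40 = (w + 2)*(w^2 - w - 20) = (w - 5)*(w + 2)*(w + 4)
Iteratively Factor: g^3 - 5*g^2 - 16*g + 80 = (g - 5)*(g^2 - 16) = (g - 5)*(g - 4)*(g + 4)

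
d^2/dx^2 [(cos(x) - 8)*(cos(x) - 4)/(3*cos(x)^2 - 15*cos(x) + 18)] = (-69*(1 - cos(x)^2)^2 + 7*cos(x)^5 + 124*cos(x)^3 + 202*cos(x)^2 - 1056*cos(x) + 637)/(3*(cos(x) - 3)^3*(cos(x) - 2)^3)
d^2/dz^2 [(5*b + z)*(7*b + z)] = 2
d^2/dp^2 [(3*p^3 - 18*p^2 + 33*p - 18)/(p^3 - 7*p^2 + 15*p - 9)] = 6/(p^3 - 9*p^2 + 27*p - 27)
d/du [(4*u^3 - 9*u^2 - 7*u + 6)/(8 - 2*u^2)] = (-4*u^4 + 41*u^2 - 60*u - 28)/(2*(u^4 - 8*u^2 + 16))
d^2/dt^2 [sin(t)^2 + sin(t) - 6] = -sin(t) + 2*cos(2*t)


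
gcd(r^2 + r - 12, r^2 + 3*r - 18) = r - 3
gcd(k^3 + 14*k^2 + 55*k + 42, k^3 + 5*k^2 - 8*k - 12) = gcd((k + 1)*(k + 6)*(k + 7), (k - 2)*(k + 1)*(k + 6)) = k^2 + 7*k + 6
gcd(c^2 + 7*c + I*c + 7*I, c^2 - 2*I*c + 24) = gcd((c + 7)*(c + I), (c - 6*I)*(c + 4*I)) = 1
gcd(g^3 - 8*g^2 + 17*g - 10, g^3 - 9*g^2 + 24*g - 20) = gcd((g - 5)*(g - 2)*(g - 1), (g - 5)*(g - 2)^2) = g^2 - 7*g + 10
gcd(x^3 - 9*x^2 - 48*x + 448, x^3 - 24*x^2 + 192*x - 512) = x^2 - 16*x + 64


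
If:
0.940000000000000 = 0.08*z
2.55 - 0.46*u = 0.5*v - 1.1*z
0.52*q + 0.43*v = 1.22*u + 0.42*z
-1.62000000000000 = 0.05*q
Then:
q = -32.40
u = -5.25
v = 35.78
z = 11.75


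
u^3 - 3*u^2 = u^2*(u - 3)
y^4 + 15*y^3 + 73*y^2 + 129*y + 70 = (y + 1)*(y + 2)*(y + 5)*(y + 7)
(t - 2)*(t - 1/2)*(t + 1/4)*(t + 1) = t^4 - 5*t^3/4 - 15*t^2/8 + 5*t/8 + 1/4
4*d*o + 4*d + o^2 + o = (4*d + o)*(o + 1)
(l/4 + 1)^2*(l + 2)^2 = l^4/16 + 3*l^3/4 + 13*l^2/4 + 6*l + 4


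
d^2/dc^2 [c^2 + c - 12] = 2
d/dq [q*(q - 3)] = 2*q - 3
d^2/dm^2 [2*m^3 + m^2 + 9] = 12*m + 2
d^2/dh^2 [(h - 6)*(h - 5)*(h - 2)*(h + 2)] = 12*h^2 - 66*h + 52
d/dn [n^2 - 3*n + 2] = 2*n - 3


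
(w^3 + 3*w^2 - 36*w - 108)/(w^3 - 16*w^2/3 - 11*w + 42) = 3*(w + 6)/(3*w - 7)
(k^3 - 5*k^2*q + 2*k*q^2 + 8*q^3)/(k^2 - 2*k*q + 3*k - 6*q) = (k^2 - 3*k*q - 4*q^2)/(k + 3)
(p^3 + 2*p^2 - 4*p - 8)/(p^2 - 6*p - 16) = (p^2 - 4)/(p - 8)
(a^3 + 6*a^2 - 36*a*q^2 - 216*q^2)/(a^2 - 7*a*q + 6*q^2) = (-a^2 - 6*a*q - 6*a - 36*q)/(-a + q)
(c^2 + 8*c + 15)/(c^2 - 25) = (c + 3)/(c - 5)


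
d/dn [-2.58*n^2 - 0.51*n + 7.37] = -5.16*n - 0.51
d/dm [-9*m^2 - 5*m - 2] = -18*m - 5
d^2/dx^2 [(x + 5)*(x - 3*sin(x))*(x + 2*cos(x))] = 3*x^2*sin(x) - 2*x^2*cos(x) + 7*x*sin(x) + 12*x*sin(2*x) - 22*x*cos(x) + 6*x + 60*sin(2*x) - 26*sqrt(2)*sin(x + pi/4) - 12*cos(2*x) + 10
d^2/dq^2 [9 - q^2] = -2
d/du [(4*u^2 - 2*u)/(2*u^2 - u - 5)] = 10*(1 - 4*u)/(4*u^4 - 4*u^3 - 19*u^2 + 10*u + 25)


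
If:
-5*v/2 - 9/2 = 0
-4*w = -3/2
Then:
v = -9/5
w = 3/8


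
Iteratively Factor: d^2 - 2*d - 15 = (d + 3)*(d - 5)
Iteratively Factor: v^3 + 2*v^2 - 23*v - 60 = (v + 4)*(v^2 - 2*v - 15) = (v + 3)*(v + 4)*(v - 5)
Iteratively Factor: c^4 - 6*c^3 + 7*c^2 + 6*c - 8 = (c - 2)*(c^3 - 4*c^2 - c + 4) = (c - 4)*(c - 2)*(c^2 - 1) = (c - 4)*(c - 2)*(c + 1)*(c - 1)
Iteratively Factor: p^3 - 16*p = (p - 4)*(p^2 + 4*p) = (p - 4)*(p + 4)*(p)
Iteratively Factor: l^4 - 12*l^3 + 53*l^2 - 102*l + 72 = (l - 3)*(l^3 - 9*l^2 + 26*l - 24) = (l - 3)^2*(l^2 - 6*l + 8) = (l - 4)*(l - 3)^2*(l - 2)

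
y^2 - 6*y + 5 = (y - 5)*(y - 1)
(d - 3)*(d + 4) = d^2 + d - 12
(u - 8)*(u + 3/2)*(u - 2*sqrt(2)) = u^3 - 13*u^2/2 - 2*sqrt(2)*u^2 - 12*u + 13*sqrt(2)*u + 24*sqrt(2)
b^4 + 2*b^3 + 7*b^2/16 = b^2*(b + 1/4)*(b + 7/4)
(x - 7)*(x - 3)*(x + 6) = x^3 - 4*x^2 - 39*x + 126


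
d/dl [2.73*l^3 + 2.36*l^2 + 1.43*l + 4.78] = 8.19*l^2 + 4.72*l + 1.43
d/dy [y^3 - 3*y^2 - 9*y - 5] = 3*y^2 - 6*y - 9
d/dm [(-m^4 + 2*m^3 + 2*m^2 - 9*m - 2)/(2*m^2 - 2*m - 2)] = (-2*m^5 + 5*m^4 + m^2 + 7)/(2*(m^4 - 2*m^3 - m^2 + 2*m + 1))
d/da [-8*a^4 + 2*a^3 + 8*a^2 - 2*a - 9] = -32*a^3 + 6*a^2 + 16*a - 2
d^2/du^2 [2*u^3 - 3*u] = 12*u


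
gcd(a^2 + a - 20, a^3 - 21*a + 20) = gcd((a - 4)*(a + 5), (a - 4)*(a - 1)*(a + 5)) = a^2 + a - 20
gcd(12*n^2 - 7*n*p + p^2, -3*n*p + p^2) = -3*n + p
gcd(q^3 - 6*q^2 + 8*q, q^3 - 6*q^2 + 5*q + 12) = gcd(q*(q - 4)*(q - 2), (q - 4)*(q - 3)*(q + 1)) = q - 4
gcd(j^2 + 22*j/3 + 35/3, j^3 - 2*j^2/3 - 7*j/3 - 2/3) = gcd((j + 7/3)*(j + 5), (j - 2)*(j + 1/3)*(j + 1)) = 1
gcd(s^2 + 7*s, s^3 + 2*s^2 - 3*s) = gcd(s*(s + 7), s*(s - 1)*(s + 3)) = s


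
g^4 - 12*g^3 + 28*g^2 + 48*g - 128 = (g - 8)*(g - 4)*(g - 2)*(g + 2)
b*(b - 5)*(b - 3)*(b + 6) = b^4 - 2*b^3 - 33*b^2 + 90*b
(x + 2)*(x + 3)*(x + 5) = x^3 + 10*x^2 + 31*x + 30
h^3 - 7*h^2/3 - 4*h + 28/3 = (h - 7/3)*(h - 2)*(h + 2)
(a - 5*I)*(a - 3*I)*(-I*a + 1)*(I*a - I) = a^4 - a^3 - 7*I*a^3 - 7*a^2 + 7*I*a^2 + 7*a - 15*I*a + 15*I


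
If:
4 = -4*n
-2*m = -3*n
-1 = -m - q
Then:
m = -3/2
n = -1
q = 5/2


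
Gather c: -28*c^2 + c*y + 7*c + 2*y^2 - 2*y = -28*c^2 + c*(y + 7) + 2*y^2 - 2*y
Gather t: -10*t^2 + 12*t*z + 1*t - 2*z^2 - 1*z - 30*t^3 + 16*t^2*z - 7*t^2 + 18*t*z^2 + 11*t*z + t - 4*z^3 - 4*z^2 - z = -30*t^3 + t^2*(16*z - 17) + t*(18*z^2 + 23*z + 2) - 4*z^3 - 6*z^2 - 2*z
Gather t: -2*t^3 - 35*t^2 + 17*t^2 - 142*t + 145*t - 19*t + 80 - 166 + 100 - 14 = -2*t^3 - 18*t^2 - 16*t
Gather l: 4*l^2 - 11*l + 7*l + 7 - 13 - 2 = 4*l^2 - 4*l - 8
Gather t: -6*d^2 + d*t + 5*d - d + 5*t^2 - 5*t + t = -6*d^2 + 4*d + 5*t^2 + t*(d - 4)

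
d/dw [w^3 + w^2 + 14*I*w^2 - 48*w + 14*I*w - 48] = 3*w^2 + w*(2 + 28*I) - 48 + 14*I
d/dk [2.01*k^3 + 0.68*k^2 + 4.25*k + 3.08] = 6.03*k^2 + 1.36*k + 4.25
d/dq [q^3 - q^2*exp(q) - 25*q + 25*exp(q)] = -q^2*exp(q) + 3*q^2 - 2*q*exp(q) + 25*exp(q) - 25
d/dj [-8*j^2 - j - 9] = -16*j - 1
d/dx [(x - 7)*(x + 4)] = 2*x - 3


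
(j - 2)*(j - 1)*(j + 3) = j^3 - 7*j + 6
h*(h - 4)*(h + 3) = h^3 - h^2 - 12*h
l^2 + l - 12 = (l - 3)*(l + 4)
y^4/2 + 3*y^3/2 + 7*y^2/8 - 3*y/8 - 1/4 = (y/2 + 1)*(y - 1/2)*(y + 1/2)*(y + 1)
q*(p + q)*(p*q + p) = p^2*q^2 + p^2*q + p*q^3 + p*q^2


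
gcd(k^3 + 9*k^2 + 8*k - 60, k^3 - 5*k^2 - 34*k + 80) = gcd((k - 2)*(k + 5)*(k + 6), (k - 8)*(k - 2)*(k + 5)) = k^2 + 3*k - 10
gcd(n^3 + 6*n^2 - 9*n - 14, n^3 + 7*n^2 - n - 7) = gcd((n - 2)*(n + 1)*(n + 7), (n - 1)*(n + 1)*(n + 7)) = n^2 + 8*n + 7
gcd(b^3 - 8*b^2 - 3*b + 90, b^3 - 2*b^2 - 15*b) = b^2 - 2*b - 15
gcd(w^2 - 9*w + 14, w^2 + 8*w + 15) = 1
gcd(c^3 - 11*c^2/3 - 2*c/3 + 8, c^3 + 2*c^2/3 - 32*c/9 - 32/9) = c^2 - 2*c/3 - 8/3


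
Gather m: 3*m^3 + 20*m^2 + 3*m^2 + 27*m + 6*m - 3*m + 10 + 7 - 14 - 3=3*m^3 + 23*m^2 + 30*m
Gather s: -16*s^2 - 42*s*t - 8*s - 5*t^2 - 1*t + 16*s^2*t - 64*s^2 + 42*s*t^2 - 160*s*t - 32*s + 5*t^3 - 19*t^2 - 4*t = s^2*(16*t - 80) + s*(42*t^2 - 202*t - 40) + 5*t^3 - 24*t^2 - 5*t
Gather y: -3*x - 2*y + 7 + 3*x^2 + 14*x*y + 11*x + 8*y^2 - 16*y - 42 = 3*x^2 + 8*x + 8*y^2 + y*(14*x - 18) - 35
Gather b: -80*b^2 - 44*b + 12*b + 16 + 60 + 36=-80*b^2 - 32*b + 112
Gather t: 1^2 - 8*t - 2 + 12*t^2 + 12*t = 12*t^2 + 4*t - 1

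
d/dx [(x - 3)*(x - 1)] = 2*x - 4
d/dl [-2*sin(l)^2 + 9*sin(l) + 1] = (9 - 4*sin(l))*cos(l)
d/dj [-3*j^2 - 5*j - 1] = -6*j - 5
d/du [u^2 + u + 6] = 2*u + 1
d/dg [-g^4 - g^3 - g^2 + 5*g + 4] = -4*g^3 - 3*g^2 - 2*g + 5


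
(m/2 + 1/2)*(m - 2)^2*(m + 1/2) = m^4/2 - 5*m^3/4 - 3*m^2/4 + 2*m + 1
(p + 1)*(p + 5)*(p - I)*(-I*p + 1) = -I*p^4 - 6*I*p^3 - 6*I*p^2 - 6*I*p - 5*I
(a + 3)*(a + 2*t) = a^2 + 2*a*t + 3*a + 6*t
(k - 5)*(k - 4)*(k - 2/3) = k^3 - 29*k^2/3 + 26*k - 40/3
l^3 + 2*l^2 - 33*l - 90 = (l - 6)*(l + 3)*(l + 5)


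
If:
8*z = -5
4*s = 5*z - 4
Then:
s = -57/32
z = -5/8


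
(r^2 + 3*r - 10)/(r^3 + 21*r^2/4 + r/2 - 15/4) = 4*(r - 2)/(4*r^2 + r - 3)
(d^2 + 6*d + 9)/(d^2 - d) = (d^2 + 6*d + 9)/(d*(d - 1))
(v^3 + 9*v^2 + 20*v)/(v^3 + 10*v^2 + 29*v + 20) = v/(v + 1)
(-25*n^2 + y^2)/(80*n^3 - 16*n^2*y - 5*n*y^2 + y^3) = (5*n + y)/(-16*n^2 + y^2)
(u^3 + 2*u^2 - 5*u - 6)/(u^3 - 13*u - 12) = (u - 2)/(u - 4)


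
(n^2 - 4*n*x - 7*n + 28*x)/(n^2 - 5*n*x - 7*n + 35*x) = (-n + 4*x)/(-n + 5*x)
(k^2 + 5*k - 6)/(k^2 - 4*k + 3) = (k + 6)/(k - 3)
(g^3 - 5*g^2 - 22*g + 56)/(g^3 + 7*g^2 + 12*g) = (g^2 - 9*g + 14)/(g*(g + 3))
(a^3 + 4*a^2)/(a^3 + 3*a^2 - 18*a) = a*(a + 4)/(a^2 + 3*a - 18)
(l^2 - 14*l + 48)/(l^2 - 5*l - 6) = (l - 8)/(l + 1)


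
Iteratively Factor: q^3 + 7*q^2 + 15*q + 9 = (q + 3)*(q^2 + 4*q + 3) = (q + 1)*(q + 3)*(q + 3)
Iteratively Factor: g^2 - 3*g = (g)*(g - 3)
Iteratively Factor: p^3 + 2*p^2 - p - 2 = (p - 1)*(p^2 + 3*p + 2) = (p - 1)*(p + 2)*(p + 1)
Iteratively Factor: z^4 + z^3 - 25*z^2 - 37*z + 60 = (z + 4)*(z^3 - 3*z^2 - 13*z + 15) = (z - 5)*(z + 4)*(z^2 + 2*z - 3) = (z - 5)*(z + 3)*(z + 4)*(z - 1)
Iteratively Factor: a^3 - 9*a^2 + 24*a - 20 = (a - 2)*(a^2 - 7*a + 10) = (a - 2)^2*(a - 5)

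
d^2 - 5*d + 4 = (d - 4)*(d - 1)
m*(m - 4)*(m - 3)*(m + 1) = m^4 - 6*m^3 + 5*m^2 + 12*m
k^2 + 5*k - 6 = (k - 1)*(k + 6)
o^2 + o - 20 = (o - 4)*(o + 5)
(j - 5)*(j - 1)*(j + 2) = j^3 - 4*j^2 - 7*j + 10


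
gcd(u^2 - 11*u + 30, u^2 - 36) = u - 6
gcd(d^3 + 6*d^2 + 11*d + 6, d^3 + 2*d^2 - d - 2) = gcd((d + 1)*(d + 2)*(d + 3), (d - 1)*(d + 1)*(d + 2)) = d^2 + 3*d + 2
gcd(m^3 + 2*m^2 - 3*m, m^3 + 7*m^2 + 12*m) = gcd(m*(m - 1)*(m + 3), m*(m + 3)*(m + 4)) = m^2 + 3*m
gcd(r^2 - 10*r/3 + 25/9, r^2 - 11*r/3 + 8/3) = 1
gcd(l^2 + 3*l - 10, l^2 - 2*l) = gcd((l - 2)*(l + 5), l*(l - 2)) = l - 2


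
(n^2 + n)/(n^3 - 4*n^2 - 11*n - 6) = n/(n^2 - 5*n - 6)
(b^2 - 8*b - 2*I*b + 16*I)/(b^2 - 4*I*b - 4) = (b - 8)/(b - 2*I)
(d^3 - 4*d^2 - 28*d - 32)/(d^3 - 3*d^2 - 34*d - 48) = (d + 2)/(d + 3)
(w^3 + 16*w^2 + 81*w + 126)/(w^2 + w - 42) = (w^2 + 9*w + 18)/(w - 6)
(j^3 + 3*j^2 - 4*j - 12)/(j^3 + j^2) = (j^3 + 3*j^2 - 4*j - 12)/(j^2*(j + 1))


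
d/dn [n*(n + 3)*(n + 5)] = 3*n^2 + 16*n + 15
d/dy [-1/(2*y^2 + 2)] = y/(y^2 + 1)^2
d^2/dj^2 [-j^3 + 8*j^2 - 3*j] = 16 - 6*j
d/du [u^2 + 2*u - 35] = 2*u + 2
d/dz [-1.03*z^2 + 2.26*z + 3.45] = 2.26 - 2.06*z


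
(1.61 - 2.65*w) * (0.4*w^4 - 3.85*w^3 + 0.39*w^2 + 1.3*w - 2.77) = -1.06*w^5 + 10.8465*w^4 - 7.232*w^3 - 2.8171*w^2 + 9.4335*w - 4.4597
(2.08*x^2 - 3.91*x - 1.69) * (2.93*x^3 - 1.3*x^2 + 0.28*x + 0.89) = 6.0944*x^5 - 14.1603*x^4 + 0.7137*x^3 + 2.9534*x^2 - 3.9531*x - 1.5041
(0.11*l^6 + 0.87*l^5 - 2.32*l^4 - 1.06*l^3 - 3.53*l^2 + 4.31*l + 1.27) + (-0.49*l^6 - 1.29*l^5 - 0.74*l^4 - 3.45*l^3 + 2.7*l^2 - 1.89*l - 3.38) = -0.38*l^6 - 0.42*l^5 - 3.06*l^4 - 4.51*l^3 - 0.83*l^2 + 2.42*l - 2.11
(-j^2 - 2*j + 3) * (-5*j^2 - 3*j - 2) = 5*j^4 + 13*j^3 - 7*j^2 - 5*j - 6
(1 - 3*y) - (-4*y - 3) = y + 4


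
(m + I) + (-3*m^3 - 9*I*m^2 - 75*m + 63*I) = -3*m^3 - 9*I*m^2 - 74*m + 64*I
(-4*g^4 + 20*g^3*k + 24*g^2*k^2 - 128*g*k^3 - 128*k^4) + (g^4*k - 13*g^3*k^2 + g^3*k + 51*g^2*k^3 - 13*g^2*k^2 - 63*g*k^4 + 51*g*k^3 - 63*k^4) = g^4*k - 4*g^4 - 13*g^3*k^2 + 21*g^3*k + 51*g^2*k^3 + 11*g^2*k^2 - 63*g*k^4 - 77*g*k^3 - 191*k^4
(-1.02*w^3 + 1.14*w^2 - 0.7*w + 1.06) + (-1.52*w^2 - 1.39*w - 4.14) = -1.02*w^3 - 0.38*w^2 - 2.09*w - 3.08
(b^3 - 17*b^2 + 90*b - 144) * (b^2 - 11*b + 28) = b^5 - 28*b^4 + 305*b^3 - 1610*b^2 + 4104*b - 4032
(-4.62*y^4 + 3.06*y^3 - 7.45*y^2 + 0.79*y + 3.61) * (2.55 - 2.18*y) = 10.0716*y^5 - 18.4518*y^4 + 24.044*y^3 - 20.7197*y^2 - 5.8553*y + 9.2055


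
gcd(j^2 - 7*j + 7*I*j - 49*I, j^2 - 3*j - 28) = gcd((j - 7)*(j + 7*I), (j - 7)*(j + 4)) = j - 7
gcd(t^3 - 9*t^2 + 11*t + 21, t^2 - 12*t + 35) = t - 7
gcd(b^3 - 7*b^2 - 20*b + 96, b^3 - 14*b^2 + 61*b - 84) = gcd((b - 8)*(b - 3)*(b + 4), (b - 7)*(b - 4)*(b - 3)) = b - 3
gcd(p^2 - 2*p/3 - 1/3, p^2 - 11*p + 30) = 1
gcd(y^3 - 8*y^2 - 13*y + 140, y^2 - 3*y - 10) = y - 5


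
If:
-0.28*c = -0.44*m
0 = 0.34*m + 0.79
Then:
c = -3.65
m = -2.32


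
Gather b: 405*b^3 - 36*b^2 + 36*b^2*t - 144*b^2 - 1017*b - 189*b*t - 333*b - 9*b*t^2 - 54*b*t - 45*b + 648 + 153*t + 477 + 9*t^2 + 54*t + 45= 405*b^3 + b^2*(36*t - 180) + b*(-9*t^2 - 243*t - 1395) + 9*t^2 + 207*t + 1170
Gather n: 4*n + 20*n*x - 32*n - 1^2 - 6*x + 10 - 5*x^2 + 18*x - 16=n*(20*x - 28) - 5*x^2 + 12*x - 7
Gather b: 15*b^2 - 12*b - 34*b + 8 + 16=15*b^2 - 46*b + 24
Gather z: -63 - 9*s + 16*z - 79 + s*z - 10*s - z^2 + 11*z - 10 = -19*s - z^2 + z*(s + 27) - 152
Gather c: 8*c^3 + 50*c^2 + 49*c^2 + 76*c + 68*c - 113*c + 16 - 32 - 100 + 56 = 8*c^3 + 99*c^2 + 31*c - 60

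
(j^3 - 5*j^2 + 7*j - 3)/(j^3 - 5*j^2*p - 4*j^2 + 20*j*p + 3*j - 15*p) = (1 - j)/(-j + 5*p)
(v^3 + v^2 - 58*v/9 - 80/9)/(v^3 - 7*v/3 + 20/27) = 3*(3*v^2 - 2*v - 16)/(9*v^2 - 15*v + 4)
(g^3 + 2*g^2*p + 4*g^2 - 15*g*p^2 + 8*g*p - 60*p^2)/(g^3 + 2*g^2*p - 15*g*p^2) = (g + 4)/g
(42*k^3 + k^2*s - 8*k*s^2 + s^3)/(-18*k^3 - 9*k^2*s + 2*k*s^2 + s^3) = (-7*k + s)/(3*k + s)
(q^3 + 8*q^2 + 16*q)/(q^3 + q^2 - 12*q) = (q + 4)/(q - 3)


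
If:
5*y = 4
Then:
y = 4/5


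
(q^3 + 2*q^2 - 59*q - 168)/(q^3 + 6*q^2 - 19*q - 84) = (q - 8)/(q - 4)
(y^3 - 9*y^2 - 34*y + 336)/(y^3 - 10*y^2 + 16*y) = (y^2 - y - 42)/(y*(y - 2))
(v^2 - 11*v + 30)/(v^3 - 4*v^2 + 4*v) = (v^2 - 11*v + 30)/(v*(v^2 - 4*v + 4))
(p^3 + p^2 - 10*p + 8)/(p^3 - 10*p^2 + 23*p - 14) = (p + 4)/(p - 7)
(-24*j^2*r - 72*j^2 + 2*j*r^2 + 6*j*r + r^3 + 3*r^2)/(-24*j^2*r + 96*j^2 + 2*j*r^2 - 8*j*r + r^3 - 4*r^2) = (r + 3)/(r - 4)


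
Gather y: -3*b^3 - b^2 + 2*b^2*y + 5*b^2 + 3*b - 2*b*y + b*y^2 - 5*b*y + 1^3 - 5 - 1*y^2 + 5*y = -3*b^3 + 4*b^2 + 3*b + y^2*(b - 1) + y*(2*b^2 - 7*b + 5) - 4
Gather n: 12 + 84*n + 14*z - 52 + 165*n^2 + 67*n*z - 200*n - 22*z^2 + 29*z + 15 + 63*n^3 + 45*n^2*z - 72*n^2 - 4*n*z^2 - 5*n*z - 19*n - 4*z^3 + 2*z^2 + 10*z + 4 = 63*n^3 + n^2*(45*z + 93) + n*(-4*z^2 + 62*z - 135) - 4*z^3 - 20*z^2 + 53*z - 21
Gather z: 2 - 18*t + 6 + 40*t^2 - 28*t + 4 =40*t^2 - 46*t + 12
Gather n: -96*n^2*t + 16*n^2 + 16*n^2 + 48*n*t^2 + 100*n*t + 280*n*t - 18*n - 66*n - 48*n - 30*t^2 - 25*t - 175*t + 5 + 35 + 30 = n^2*(32 - 96*t) + n*(48*t^2 + 380*t - 132) - 30*t^2 - 200*t + 70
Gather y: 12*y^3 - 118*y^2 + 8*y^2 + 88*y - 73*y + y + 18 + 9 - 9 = 12*y^3 - 110*y^2 + 16*y + 18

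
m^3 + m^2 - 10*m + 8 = (m - 2)*(m - 1)*(m + 4)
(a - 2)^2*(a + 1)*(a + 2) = a^4 - a^3 - 6*a^2 + 4*a + 8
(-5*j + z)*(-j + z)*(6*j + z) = 30*j^3 - 31*j^2*z + z^3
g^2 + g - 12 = (g - 3)*(g + 4)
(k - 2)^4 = k^4 - 8*k^3 + 24*k^2 - 32*k + 16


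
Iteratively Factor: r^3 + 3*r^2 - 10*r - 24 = (r + 2)*(r^2 + r - 12) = (r - 3)*(r + 2)*(r + 4)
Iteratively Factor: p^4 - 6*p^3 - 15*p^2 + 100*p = (p - 5)*(p^3 - p^2 - 20*p) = (p - 5)^2*(p^2 + 4*p) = (p - 5)^2*(p + 4)*(p)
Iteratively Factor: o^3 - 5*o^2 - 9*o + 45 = (o + 3)*(o^2 - 8*o + 15) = (o - 3)*(o + 3)*(o - 5)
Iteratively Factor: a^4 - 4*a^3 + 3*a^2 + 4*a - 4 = (a - 1)*(a^3 - 3*a^2 + 4) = (a - 2)*(a - 1)*(a^2 - a - 2) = (a - 2)^2*(a - 1)*(a + 1)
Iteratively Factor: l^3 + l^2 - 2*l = (l - 1)*(l^2 + 2*l) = (l - 1)*(l + 2)*(l)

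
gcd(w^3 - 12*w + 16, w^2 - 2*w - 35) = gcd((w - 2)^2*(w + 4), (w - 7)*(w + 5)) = 1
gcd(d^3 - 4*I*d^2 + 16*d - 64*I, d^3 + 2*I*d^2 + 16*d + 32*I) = d^2 + 16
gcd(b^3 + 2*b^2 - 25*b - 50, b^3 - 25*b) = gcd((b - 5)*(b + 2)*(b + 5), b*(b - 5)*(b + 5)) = b^2 - 25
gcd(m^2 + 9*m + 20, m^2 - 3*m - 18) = 1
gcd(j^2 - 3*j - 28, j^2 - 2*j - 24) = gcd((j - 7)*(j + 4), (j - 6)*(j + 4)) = j + 4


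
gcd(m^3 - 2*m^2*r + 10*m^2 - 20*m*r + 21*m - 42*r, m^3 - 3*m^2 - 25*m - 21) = m + 3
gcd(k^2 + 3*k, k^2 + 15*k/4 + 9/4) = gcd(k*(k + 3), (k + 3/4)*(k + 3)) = k + 3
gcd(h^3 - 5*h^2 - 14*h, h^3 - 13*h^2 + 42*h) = h^2 - 7*h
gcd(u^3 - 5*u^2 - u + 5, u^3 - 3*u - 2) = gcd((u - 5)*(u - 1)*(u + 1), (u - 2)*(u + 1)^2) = u + 1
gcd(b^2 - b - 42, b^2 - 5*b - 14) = b - 7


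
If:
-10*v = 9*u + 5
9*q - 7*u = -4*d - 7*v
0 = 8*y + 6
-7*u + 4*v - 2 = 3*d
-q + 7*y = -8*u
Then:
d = -15455/2674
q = 25763/5348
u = 3365/2674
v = -8731/5348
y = -3/4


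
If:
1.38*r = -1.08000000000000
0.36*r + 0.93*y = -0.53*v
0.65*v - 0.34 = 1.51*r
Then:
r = -0.78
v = -1.29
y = 1.04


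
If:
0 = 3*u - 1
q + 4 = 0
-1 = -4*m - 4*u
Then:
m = -1/12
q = -4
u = 1/3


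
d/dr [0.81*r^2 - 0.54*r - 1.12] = 1.62*r - 0.54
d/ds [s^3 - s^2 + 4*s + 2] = 3*s^2 - 2*s + 4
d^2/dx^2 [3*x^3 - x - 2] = 18*x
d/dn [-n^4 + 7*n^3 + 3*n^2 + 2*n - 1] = -4*n^3 + 21*n^2 + 6*n + 2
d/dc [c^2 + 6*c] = 2*c + 6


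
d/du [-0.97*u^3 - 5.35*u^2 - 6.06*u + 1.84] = -2.91*u^2 - 10.7*u - 6.06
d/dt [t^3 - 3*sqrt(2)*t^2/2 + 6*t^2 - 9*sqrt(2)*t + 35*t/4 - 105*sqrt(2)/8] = 3*t^2 - 3*sqrt(2)*t + 12*t - 9*sqrt(2) + 35/4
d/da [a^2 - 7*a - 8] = 2*a - 7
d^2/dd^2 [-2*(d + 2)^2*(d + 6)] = -12*d - 40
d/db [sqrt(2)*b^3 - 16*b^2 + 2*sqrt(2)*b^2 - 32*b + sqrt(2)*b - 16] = 3*sqrt(2)*b^2 - 32*b + 4*sqrt(2)*b - 32 + sqrt(2)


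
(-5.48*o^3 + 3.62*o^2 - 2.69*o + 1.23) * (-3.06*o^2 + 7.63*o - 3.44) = 16.7688*o^5 - 52.8896*o^4 + 54.7032*o^3 - 36.7413*o^2 + 18.6385*o - 4.2312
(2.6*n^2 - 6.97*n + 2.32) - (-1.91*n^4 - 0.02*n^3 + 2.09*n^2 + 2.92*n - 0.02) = 1.91*n^4 + 0.02*n^3 + 0.51*n^2 - 9.89*n + 2.34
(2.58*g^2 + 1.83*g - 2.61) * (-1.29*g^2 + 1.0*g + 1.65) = -3.3282*g^4 + 0.2193*g^3 + 9.4539*g^2 + 0.4095*g - 4.3065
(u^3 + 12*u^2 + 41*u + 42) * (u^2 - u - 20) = u^5 + 11*u^4 + 9*u^3 - 239*u^2 - 862*u - 840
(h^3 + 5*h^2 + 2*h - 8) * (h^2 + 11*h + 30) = h^5 + 16*h^4 + 87*h^3 + 164*h^2 - 28*h - 240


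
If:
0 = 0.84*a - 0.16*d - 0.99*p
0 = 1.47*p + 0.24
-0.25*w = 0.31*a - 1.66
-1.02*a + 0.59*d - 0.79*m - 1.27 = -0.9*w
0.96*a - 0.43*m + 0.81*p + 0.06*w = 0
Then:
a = 7.23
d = 38.98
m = 15.51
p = -0.16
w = -2.33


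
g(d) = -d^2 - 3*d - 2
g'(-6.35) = 9.70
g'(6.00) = -15.00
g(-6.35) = -23.27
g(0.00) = -2.00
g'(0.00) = -3.00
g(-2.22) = -0.27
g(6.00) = -56.00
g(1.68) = -9.86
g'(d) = -2*d - 3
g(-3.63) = -4.29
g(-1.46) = 0.25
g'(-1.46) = -0.08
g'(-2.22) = 1.44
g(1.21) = -7.09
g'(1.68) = -6.36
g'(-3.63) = 4.26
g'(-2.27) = 1.54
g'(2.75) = -8.50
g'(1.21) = -5.42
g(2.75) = -17.81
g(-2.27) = -0.34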